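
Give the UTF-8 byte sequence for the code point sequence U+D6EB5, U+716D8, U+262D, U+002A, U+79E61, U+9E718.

U+D6EB5: 4-byte form → F3 96 BA B5.
U+716D8: 4-byte form → F1 B1 9B 98.
U+262D: 3-byte form → E2 98 AD.
U+002A: 1-byte form → 2A.
U+79E61: 4-byte form → F1 B9 B9 A1.
U+9E718: 4-byte form → F2 9E 9C 98.
Concatenated (20 bytes): F3 96 BA B5 F1 B1 9B 98 E2 98 AD 2A F1 B9 B9 A1 F2 9E 9C 98.

F3 96 BA B5 F1 B1 9B 98 E2 98 AD 2A F1 B9 B9 A1 F2 9E 9C 98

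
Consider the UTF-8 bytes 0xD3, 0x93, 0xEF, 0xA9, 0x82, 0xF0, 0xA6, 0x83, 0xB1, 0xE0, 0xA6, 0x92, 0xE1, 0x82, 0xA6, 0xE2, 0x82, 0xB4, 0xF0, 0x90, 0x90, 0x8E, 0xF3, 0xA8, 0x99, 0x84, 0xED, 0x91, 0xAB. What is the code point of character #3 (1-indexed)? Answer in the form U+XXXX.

U+260F1

Offset 0: leading byte 0xD3 = 11010011 → 2-byte char #1 = D3 93.
Offset 2: leading byte 0xEF = 11101111 → 3-byte char #2 = EF A9 82.
Offset 5: leading byte 0xF0 = 11110000 → 4-byte char #3 = F0 A6 83 B1.
Leading byte 0xF0 = 11110000 matches 11110xxx → 4-byte sequence.
Byte 1: 0xF0 = 11110000, payload 000 (3 bits).
Byte 2: 0xA6 = 10100110 (10xxxxxx ✓), payload 100110.
Byte 3: 0x83 = 10000011 (10xxxxxx ✓), payload 000011.
Byte 4: 0xB1 = 10110001 (10xxxxxx ✓), payload 110001.
Concatenate: 000100110000011110001 = 0x260F1 (21 bits → U+260F1).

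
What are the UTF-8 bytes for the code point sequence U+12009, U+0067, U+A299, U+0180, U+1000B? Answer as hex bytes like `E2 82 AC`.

F0 92 80 89 67 EA 8A 99 C6 80 F0 90 80 8B

U+12009: 4-byte form → F0 92 80 89.
U+0067: 1-byte form → 67.
U+A299: 3-byte form → EA 8A 99.
U+0180: 2-byte form → C6 80.
U+1000B: 4-byte form → F0 90 80 8B.
Concatenated (14 bytes): F0 92 80 89 67 EA 8A 99 C6 80 F0 90 80 8B.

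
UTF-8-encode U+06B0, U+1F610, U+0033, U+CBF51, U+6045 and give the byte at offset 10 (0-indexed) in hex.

U+06B0 → 2-byte form DA B0 at offsets 0–1.
U+1F610 → 4-byte form F0 9F 98 90 at offsets 2–5.
U+0033 → 1-byte form 33 at offsets 6–6.
U+CBF51 → 4-byte form F3 8B BD 91 at offsets 7–10.
Offset 10 falls in char 4's range; it's byte 4 of F3 8B BD 91 = 0x91.

0x91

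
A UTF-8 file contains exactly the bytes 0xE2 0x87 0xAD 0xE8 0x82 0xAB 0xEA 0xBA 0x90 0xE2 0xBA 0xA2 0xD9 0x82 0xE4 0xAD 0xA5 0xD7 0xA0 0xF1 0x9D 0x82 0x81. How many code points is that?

8

Byte at offset 0: 0xE2 = 11100010 → 3-byte char (#1). Advance 3.
Byte at offset 3: 0xE8 = 11101000 → 3-byte char (#2). Advance 3.
Byte at offset 6: 0xEA = 11101010 → 3-byte char (#3). Advance 3.
Byte at offset 9: 0xE2 = 11100010 → 3-byte char (#4). Advance 3.
Byte at offset 12: 0xD9 = 11011001 → 2-byte char (#5). Advance 2.
Byte at offset 14: 0xE4 = 11100100 → 3-byte char (#6). Advance 3.
Byte at offset 17: 0xD7 = 11010111 → 2-byte char (#7). Advance 2.
Byte at offset 19: 0xF1 = 11110001 → 4-byte char (#8). Advance 4.
Reached end at offset 23 after 8 code points.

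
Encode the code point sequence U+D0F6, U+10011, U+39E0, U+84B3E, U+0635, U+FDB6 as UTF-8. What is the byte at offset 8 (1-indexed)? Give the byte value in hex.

0xE3

1-indexed offset 8 is 0-indexed offset 7.
U+D0F6 → 3-byte form ED 83 B6 at offsets 0–2.
U+10011 → 4-byte form F0 90 80 91 at offsets 3–6.
U+39E0 → 3-byte form E3 A7 A0 at offsets 7–9.
Offset 7 falls in char 3's range; it's byte 1 of E3 A7 A0 = 0xE3.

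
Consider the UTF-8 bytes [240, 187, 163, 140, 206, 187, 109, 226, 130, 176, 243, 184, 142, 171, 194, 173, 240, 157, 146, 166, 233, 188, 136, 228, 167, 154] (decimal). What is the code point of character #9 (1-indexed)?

U+49DA

Offset 0: leading byte 0xF0 = 11110000 → 4-byte char #1 = F0 BB A3 8C.
Offset 4: leading byte 0xCE = 11001110 → 2-byte char #2 = CE BB.
Offset 6: leading byte 0x6D = 01101101 → 1-byte char #3 = 6D.
Offset 7: leading byte 0xE2 = 11100010 → 3-byte char #4 = E2 82 B0.
Offset 10: leading byte 0xF3 = 11110011 → 4-byte char #5 = F3 B8 8E AB.
Offset 14: leading byte 0xC2 = 11000010 → 2-byte char #6 = C2 AD.
Offset 16: leading byte 0xF0 = 11110000 → 4-byte char #7 = F0 9D 92 A6.
Offset 20: leading byte 0xE9 = 11101001 → 3-byte char #8 = E9 BC 88.
Offset 23: leading byte 0xE4 = 11100100 → 3-byte char #9 = E4 A7 9A.
Leading byte 0xE4 = 11100100 matches 1110xxxx → 3-byte sequence.
Byte 1: 0xE4 = 11100100, payload 0100 (4 bits).
Byte 2: 0xA7 = 10100111 (10xxxxxx ✓), payload 100111.
Byte 3: 0x9A = 10011010 (10xxxxxx ✓), payload 011010.
Concatenate: 0100100111011010 = 0x49DA (16 bits → U+49DA).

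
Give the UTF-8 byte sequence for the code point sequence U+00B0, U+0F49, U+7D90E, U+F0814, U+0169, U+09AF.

C2 B0 E0 BD 89 F1 BD A4 8E F3 B0 A0 94 C5 A9 E0 A6 AF

U+00B0: 2-byte form → C2 B0.
U+0F49: 3-byte form → E0 BD 89.
U+7D90E: 4-byte form → F1 BD A4 8E.
U+F0814: 4-byte form → F3 B0 A0 94.
U+0169: 2-byte form → C5 A9.
U+09AF: 3-byte form → E0 A6 AF.
Concatenated (18 bytes): C2 B0 E0 BD 89 F1 BD A4 8E F3 B0 A0 94 C5 A9 E0 A6 AF.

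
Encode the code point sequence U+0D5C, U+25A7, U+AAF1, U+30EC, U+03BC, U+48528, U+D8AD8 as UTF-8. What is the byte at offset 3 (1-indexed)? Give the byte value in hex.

0x9C

1-indexed offset 3 is 0-indexed offset 2.
U+0D5C → 3-byte form E0 B5 9C at offsets 0–2.
Offset 2 falls in char 1's range; it's byte 3 of E0 B5 9C = 0x9C.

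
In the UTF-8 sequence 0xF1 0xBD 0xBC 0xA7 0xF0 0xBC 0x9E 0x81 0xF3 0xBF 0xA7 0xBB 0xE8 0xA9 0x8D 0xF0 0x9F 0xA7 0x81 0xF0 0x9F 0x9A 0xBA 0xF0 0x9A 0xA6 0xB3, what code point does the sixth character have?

Offset 0: leading byte 0xF1 = 11110001 → 4-byte char #1 = F1 BD BC A7.
Offset 4: leading byte 0xF0 = 11110000 → 4-byte char #2 = F0 BC 9E 81.
Offset 8: leading byte 0xF3 = 11110011 → 4-byte char #3 = F3 BF A7 BB.
Offset 12: leading byte 0xE8 = 11101000 → 3-byte char #4 = E8 A9 8D.
Offset 15: leading byte 0xF0 = 11110000 → 4-byte char #5 = F0 9F A7 81.
Offset 19: leading byte 0xF0 = 11110000 → 4-byte char #6 = F0 9F 9A BA.
Leading byte 0xF0 = 11110000 matches 11110xxx → 4-byte sequence.
Byte 1: 0xF0 = 11110000, payload 000 (3 bits).
Byte 2: 0x9F = 10011111 (10xxxxxx ✓), payload 011111.
Byte 3: 0x9A = 10011010 (10xxxxxx ✓), payload 011010.
Byte 4: 0xBA = 10111010 (10xxxxxx ✓), payload 111010.
Concatenate: 000011111011010111010 = 0x1F6BA (21 bits → U+1F6BA).

U+1F6BA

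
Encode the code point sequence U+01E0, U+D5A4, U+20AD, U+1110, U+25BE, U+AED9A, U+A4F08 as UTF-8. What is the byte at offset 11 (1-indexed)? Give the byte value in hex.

0x90

1-indexed offset 11 is 0-indexed offset 10.
U+01E0 → 2-byte form C7 A0 at offsets 0–1.
U+D5A4 → 3-byte form ED 96 A4 at offsets 2–4.
U+20AD → 3-byte form E2 82 AD at offsets 5–7.
U+1110 → 3-byte form E1 84 90 at offsets 8–10.
Offset 10 falls in char 4's range; it's byte 3 of E1 84 90 = 0x90.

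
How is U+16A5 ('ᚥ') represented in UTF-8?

E1 9A A5

U+16A5 = 0x16A5 = 5797 decimal. In range U+0800–U+FFFF → 3-byte form: 1110xxxx 10xxxxxx 10xxxxxx.
Binary (16 bits): 0001011010100101.
Split 4+6+6: 0001 | 011010 | 100101.
Byte 1: 11100001 = 0xE1.
Byte 2: 10011010 = 0x9A.
Byte 3: 10100101 = 0xA5.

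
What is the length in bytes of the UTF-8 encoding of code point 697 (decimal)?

2

U+02B9 = 0x2B9. UTF-8 uses 1 byte below 0x80, 2 below 0x800, 3 below 0x10000, 4 up to 0x10FFFF. 0x2B9 is in U+0080–U+07FF → 2 bytes.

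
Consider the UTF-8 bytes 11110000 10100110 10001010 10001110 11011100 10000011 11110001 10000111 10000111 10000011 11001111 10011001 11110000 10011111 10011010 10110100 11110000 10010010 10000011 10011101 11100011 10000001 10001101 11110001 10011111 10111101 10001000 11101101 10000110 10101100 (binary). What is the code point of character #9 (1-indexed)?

Offset 0: leading byte 0xF0 = 11110000 → 4-byte char #1 = F0 A6 8A 8E.
Offset 4: leading byte 0xDC = 11011100 → 2-byte char #2 = DC 83.
Offset 6: leading byte 0xF1 = 11110001 → 4-byte char #3 = F1 87 87 83.
Offset 10: leading byte 0xCF = 11001111 → 2-byte char #4 = CF 99.
Offset 12: leading byte 0xF0 = 11110000 → 4-byte char #5 = F0 9F 9A B4.
Offset 16: leading byte 0xF0 = 11110000 → 4-byte char #6 = F0 92 83 9D.
Offset 20: leading byte 0xE3 = 11100011 → 3-byte char #7 = E3 81 8D.
Offset 23: leading byte 0xF1 = 11110001 → 4-byte char #8 = F1 9F BD 88.
Offset 27: leading byte 0xED = 11101101 → 3-byte char #9 = ED 86 AC.
Leading byte 0xED = 11101101 matches 1110xxxx → 3-byte sequence.
Byte 1: 0xED = 11101101, payload 1101 (4 bits).
Byte 2: 0x86 = 10000110 (10xxxxxx ✓), payload 000110.
Byte 3: 0xAC = 10101100 (10xxxxxx ✓), payload 101100.
Concatenate: 1101000110101100 = 0xD1AC (16 bits → U+D1AC).

U+D1AC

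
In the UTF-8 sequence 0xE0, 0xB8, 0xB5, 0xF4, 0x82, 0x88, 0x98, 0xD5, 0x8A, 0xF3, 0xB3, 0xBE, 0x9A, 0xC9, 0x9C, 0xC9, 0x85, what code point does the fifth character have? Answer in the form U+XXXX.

Offset 0: leading byte 0xE0 = 11100000 → 3-byte char #1 = E0 B8 B5.
Offset 3: leading byte 0xF4 = 11110100 → 4-byte char #2 = F4 82 88 98.
Offset 7: leading byte 0xD5 = 11010101 → 2-byte char #3 = D5 8A.
Offset 9: leading byte 0xF3 = 11110011 → 4-byte char #4 = F3 B3 BE 9A.
Offset 13: leading byte 0xC9 = 11001001 → 2-byte char #5 = C9 9C.
Leading byte 0xC9 = 11001001 matches 110xxxxx → 2-byte sequence.
Byte 1: 0xC9 = 11001001, payload 01001 (5 bits).
Byte 2: 0x9C = 10011100 (10xxxxxx ✓), payload 011100.
Concatenate: 01001011100 = 0x25C (11 bits → U+025C).

U+025C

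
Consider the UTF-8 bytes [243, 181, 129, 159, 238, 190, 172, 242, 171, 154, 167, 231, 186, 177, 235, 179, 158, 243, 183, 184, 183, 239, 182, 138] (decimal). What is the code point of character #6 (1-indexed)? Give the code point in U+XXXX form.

U+F7E37

Offset 0: leading byte 0xF3 = 11110011 → 4-byte char #1 = F3 B5 81 9F.
Offset 4: leading byte 0xEE = 11101110 → 3-byte char #2 = EE BE AC.
Offset 7: leading byte 0xF2 = 11110010 → 4-byte char #3 = F2 AB 9A A7.
Offset 11: leading byte 0xE7 = 11100111 → 3-byte char #4 = E7 BA B1.
Offset 14: leading byte 0xEB = 11101011 → 3-byte char #5 = EB B3 9E.
Offset 17: leading byte 0xF3 = 11110011 → 4-byte char #6 = F3 B7 B8 B7.
Leading byte 0xF3 = 11110011 matches 11110xxx → 4-byte sequence.
Byte 1: 0xF3 = 11110011, payload 011 (3 bits).
Byte 2: 0xB7 = 10110111 (10xxxxxx ✓), payload 110111.
Byte 3: 0xB8 = 10111000 (10xxxxxx ✓), payload 111000.
Byte 4: 0xB7 = 10110111 (10xxxxxx ✓), payload 110111.
Concatenate: 011110111111000110111 = 0xF7E37 (21 bits → U+F7E37).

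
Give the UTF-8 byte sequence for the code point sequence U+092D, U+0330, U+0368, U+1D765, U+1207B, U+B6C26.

E0 A4 AD CC B0 CD A8 F0 9D 9D A5 F0 92 81 BB F2 B6 B0 A6

U+092D: 3-byte form → E0 A4 AD.
U+0330: 2-byte form → CC B0.
U+0368: 2-byte form → CD A8.
U+1D765: 4-byte form → F0 9D 9D A5.
U+1207B: 4-byte form → F0 92 81 BB.
U+B6C26: 4-byte form → F2 B6 B0 A6.
Concatenated (19 bytes): E0 A4 AD CC B0 CD A8 F0 9D 9D A5 F0 92 81 BB F2 B6 B0 A6.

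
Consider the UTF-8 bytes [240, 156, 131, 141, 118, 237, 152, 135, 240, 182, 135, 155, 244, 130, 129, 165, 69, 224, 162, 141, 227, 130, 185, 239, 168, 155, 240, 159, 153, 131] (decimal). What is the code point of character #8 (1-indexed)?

Offset 0: leading byte 0xF0 = 11110000 → 4-byte char #1 = F0 9C 83 8D.
Offset 4: leading byte 0x76 = 01110110 → 1-byte char #2 = 76.
Offset 5: leading byte 0xED = 11101101 → 3-byte char #3 = ED 98 87.
Offset 8: leading byte 0xF0 = 11110000 → 4-byte char #4 = F0 B6 87 9B.
Offset 12: leading byte 0xF4 = 11110100 → 4-byte char #5 = F4 82 81 A5.
Offset 16: leading byte 0x45 = 01000101 → 1-byte char #6 = 45.
Offset 17: leading byte 0xE0 = 11100000 → 3-byte char #7 = E0 A2 8D.
Offset 20: leading byte 0xE3 = 11100011 → 3-byte char #8 = E3 82 B9.
Leading byte 0xE3 = 11100011 matches 1110xxxx → 3-byte sequence.
Byte 1: 0xE3 = 11100011, payload 0011 (4 bits).
Byte 2: 0x82 = 10000010 (10xxxxxx ✓), payload 000010.
Byte 3: 0xB9 = 10111001 (10xxxxxx ✓), payload 111001.
Concatenate: 0011000010111001 = 0x30B9 (16 bits → U+30B9).

U+30B9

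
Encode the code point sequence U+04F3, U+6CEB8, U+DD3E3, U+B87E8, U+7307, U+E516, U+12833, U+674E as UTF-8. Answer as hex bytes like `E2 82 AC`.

U+04F3: 2-byte form → D3 B3.
U+6CEB8: 4-byte form → F1 AC BA B8.
U+DD3E3: 4-byte form → F3 9D 8F A3.
U+B87E8: 4-byte form → F2 B8 9F A8.
U+7307: 3-byte form → E7 8C 87.
U+E516: 3-byte form → EE 94 96.
U+12833: 4-byte form → F0 92 A0 B3.
U+674E: 3-byte form → E6 9D 8E.
Concatenated (27 bytes): D3 B3 F1 AC BA B8 F3 9D 8F A3 F2 B8 9F A8 E7 8C 87 EE 94 96 F0 92 A0 B3 E6 9D 8E.

D3 B3 F1 AC BA B8 F3 9D 8F A3 F2 B8 9F A8 E7 8C 87 EE 94 96 F0 92 A0 B3 E6 9D 8E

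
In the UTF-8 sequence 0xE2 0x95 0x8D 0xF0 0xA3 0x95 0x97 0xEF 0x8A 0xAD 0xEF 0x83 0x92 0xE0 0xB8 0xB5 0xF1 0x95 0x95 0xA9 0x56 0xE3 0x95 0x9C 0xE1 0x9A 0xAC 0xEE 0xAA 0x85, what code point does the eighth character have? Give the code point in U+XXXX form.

Offset 0: leading byte 0xE2 = 11100010 → 3-byte char #1 = E2 95 8D.
Offset 3: leading byte 0xF0 = 11110000 → 4-byte char #2 = F0 A3 95 97.
Offset 7: leading byte 0xEF = 11101111 → 3-byte char #3 = EF 8A AD.
Offset 10: leading byte 0xEF = 11101111 → 3-byte char #4 = EF 83 92.
Offset 13: leading byte 0xE0 = 11100000 → 3-byte char #5 = E0 B8 B5.
Offset 16: leading byte 0xF1 = 11110001 → 4-byte char #6 = F1 95 95 A9.
Offset 20: leading byte 0x56 = 01010110 → 1-byte char #7 = 56.
Offset 21: leading byte 0xE3 = 11100011 → 3-byte char #8 = E3 95 9C.
Leading byte 0xE3 = 11100011 matches 1110xxxx → 3-byte sequence.
Byte 1: 0xE3 = 11100011, payload 0011 (4 bits).
Byte 2: 0x95 = 10010101 (10xxxxxx ✓), payload 010101.
Byte 3: 0x9C = 10011100 (10xxxxxx ✓), payload 011100.
Concatenate: 0011010101011100 = 0x355C (16 bits → U+355C).

U+355C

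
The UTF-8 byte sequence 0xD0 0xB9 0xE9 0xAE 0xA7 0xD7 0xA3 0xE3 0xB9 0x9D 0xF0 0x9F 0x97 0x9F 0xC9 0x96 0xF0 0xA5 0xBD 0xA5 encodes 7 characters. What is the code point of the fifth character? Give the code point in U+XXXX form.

Offset 0: leading byte 0xD0 = 11010000 → 2-byte char #1 = D0 B9.
Offset 2: leading byte 0xE9 = 11101001 → 3-byte char #2 = E9 AE A7.
Offset 5: leading byte 0xD7 = 11010111 → 2-byte char #3 = D7 A3.
Offset 7: leading byte 0xE3 = 11100011 → 3-byte char #4 = E3 B9 9D.
Offset 10: leading byte 0xF0 = 11110000 → 4-byte char #5 = F0 9F 97 9F.
Leading byte 0xF0 = 11110000 matches 11110xxx → 4-byte sequence.
Byte 1: 0xF0 = 11110000, payload 000 (3 bits).
Byte 2: 0x9F = 10011111 (10xxxxxx ✓), payload 011111.
Byte 3: 0x97 = 10010111 (10xxxxxx ✓), payload 010111.
Byte 4: 0x9F = 10011111 (10xxxxxx ✓), payload 011111.
Concatenate: 000011111010111011111 = 0x1F5DF (21 bits → U+1F5DF).

U+1F5DF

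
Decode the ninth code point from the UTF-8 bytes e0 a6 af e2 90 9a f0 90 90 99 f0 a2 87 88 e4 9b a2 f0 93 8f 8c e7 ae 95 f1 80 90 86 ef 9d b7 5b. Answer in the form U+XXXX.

U+F777

Offset 0: leading byte 0xE0 = 11100000 → 3-byte char #1 = E0 A6 AF.
Offset 3: leading byte 0xE2 = 11100010 → 3-byte char #2 = E2 90 9A.
Offset 6: leading byte 0xF0 = 11110000 → 4-byte char #3 = F0 90 90 99.
Offset 10: leading byte 0xF0 = 11110000 → 4-byte char #4 = F0 A2 87 88.
Offset 14: leading byte 0xE4 = 11100100 → 3-byte char #5 = E4 9B A2.
Offset 17: leading byte 0xF0 = 11110000 → 4-byte char #6 = F0 93 8F 8C.
Offset 21: leading byte 0xE7 = 11100111 → 3-byte char #7 = E7 AE 95.
Offset 24: leading byte 0xF1 = 11110001 → 4-byte char #8 = F1 80 90 86.
Offset 28: leading byte 0xEF = 11101111 → 3-byte char #9 = EF 9D B7.
Leading byte 0xEF = 11101111 matches 1110xxxx → 3-byte sequence.
Byte 1: 0xEF = 11101111, payload 1111 (4 bits).
Byte 2: 0x9D = 10011101 (10xxxxxx ✓), payload 011101.
Byte 3: 0xB7 = 10110111 (10xxxxxx ✓), payload 110111.
Concatenate: 1111011101110111 = 0xF777 (16 bits → U+F777).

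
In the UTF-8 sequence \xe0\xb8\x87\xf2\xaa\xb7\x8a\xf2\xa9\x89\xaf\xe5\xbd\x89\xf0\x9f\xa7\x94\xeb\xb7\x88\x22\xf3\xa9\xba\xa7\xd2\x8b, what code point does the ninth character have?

Offset 0: leading byte 0xE0 = 11100000 → 3-byte char #1 = E0 B8 87.
Offset 3: leading byte 0xF2 = 11110010 → 4-byte char #2 = F2 AA B7 8A.
Offset 7: leading byte 0xF2 = 11110010 → 4-byte char #3 = F2 A9 89 AF.
Offset 11: leading byte 0xE5 = 11100101 → 3-byte char #4 = E5 BD 89.
Offset 14: leading byte 0xF0 = 11110000 → 4-byte char #5 = F0 9F A7 94.
Offset 18: leading byte 0xEB = 11101011 → 3-byte char #6 = EB B7 88.
Offset 21: leading byte 0x22 = 00100010 → 1-byte char #7 = 22.
Offset 22: leading byte 0xF3 = 11110011 → 4-byte char #8 = F3 A9 BA A7.
Offset 26: leading byte 0xD2 = 11010010 → 2-byte char #9 = D2 8B.
Leading byte 0xD2 = 11010010 matches 110xxxxx → 2-byte sequence.
Byte 1: 0xD2 = 11010010, payload 10010 (5 bits).
Byte 2: 0x8B = 10001011 (10xxxxxx ✓), payload 001011.
Concatenate: 10010001011 = 0x48B (11 bits → U+048B).

U+048B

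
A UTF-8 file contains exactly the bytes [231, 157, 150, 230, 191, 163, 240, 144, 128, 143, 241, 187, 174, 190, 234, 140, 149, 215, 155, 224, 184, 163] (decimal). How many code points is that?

7

Byte at offset 0: 0xE7 = 11100111 → 3-byte char (#1). Advance 3.
Byte at offset 3: 0xE6 = 11100110 → 3-byte char (#2). Advance 3.
Byte at offset 6: 0xF0 = 11110000 → 4-byte char (#3). Advance 4.
Byte at offset 10: 0xF1 = 11110001 → 4-byte char (#4). Advance 4.
Byte at offset 14: 0xEA = 11101010 → 3-byte char (#5). Advance 3.
Byte at offset 17: 0xD7 = 11010111 → 2-byte char (#6). Advance 2.
Byte at offset 19: 0xE0 = 11100000 → 3-byte char (#7). Advance 3.
Reached end at offset 22 after 7 code points.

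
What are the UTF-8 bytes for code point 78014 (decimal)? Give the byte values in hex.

F0 93 82 BE

U+130BE = 0x130BE = 78014 decimal. In range U+10000–U+10FFFF → 4-byte form: 11110xxx 10xxxxxx 10xxxxxx 10xxxxxx.
Binary (21 bits): 000010011000010111110.
Split 3+6+6+6: 000 | 010011 | 000010 | 111110.
Byte 1: 11110000 = 0xF0.
Byte 2: 10010011 = 0x93.
Byte 3: 10000010 = 0x82.
Byte 4: 10111110 = 0xBE.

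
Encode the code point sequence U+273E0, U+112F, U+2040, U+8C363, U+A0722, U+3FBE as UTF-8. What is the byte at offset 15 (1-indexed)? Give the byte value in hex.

0xF2

1-indexed offset 15 is 0-indexed offset 14.
U+273E0 → 4-byte form F0 A7 8F A0 at offsets 0–3.
U+112F → 3-byte form E1 84 AF at offsets 4–6.
U+2040 → 3-byte form E2 81 80 at offsets 7–9.
U+8C363 → 4-byte form F2 8C 8D A3 at offsets 10–13.
U+A0722 → 4-byte form F2 A0 9C A2 at offsets 14–17.
Offset 14 falls in char 5's range; it's byte 1 of F2 A0 9C A2 = 0xF2.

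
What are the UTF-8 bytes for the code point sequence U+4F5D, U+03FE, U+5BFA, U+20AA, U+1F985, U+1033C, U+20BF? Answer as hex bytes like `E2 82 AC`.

U+4F5D: 3-byte form → E4 BD 9D.
U+03FE: 2-byte form → CF BE.
U+5BFA: 3-byte form → E5 AF BA.
U+20AA: 3-byte form → E2 82 AA.
U+1F985: 4-byte form → F0 9F A6 85.
U+1033C: 4-byte form → F0 90 8C BC.
U+20BF: 3-byte form → E2 82 BF.
Concatenated (22 bytes): E4 BD 9D CF BE E5 AF BA E2 82 AA F0 9F A6 85 F0 90 8C BC E2 82 BF.

E4 BD 9D CF BE E5 AF BA E2 82 AA F0 9F A6 85 F0 90 8C BC E2 82 BF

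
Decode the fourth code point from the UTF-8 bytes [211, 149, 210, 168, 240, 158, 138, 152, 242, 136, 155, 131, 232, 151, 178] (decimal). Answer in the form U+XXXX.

U+886C3

Offset 0: leading byte 0xD3 = 11010011 → 2-byte char #1 = D3 95.
Offset 2: leading byte 0xD2 = 11010010 → 2-byte char #2 = D2 A8.
Offset 4: leading byte 0xF0 = 11110000 → 4-byte char #3 = F0 9E 8A 98.
Offset 8: leading byte 0xF2 = 11110010 → 4-byte char #4 = F2 88 9B 83.
Leading byte 0xF2 = 11110010 matches 11110xxx → 4-byte sequence.
Byte 1: 0xF2 = 11110010, payload 010 (3 bits).
Byte 2: 0x88 = 10001000 (10xxxxxx ✓), payload 001000.
Byte 3: 0x9B = 10011011 (10xxxxxx ✓), payload 011011.
Byte 4: 0x83 = 10000011 (10xxxxxx ✓), payload 000011.
Concatenate: 010001000011011000011 = 0x886C3 (21 bits → U+886C3).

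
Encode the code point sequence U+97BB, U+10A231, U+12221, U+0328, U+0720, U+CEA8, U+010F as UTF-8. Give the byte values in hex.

E9 9E BB F4 8A 88 B1 F0 92 88 A1 CC A8 DC A0 EC BA A8 C4 8F

U+97BB: 3-byte form → E9 9E BB.
U+10A231: 4-byte form → F4 8A 88 B1.
U+12221: 4-byte form → F0 92 88 A1.
U+0328: 2-byte form → CC A8.
U+0720: 2-byte form → DC A0.
U+CEA8: 3-byte form → EC BA A8.
U+010F: 2-byte form → C4 8F.
Concatenated (20 bytes): E9 9E BB F4 8A 88 B1 F0 92 88 A1 CC A8 DC A0 EC BA A8 C4 8F.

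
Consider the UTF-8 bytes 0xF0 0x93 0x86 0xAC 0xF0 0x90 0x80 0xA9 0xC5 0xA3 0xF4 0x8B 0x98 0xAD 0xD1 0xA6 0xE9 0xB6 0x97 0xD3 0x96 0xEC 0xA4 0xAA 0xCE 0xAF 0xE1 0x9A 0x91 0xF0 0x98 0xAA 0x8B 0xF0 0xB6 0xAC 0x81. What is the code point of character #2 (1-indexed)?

Offset 0: leading byte 0xF0 = 11110000 → 4-byte char #1 = F0 93 86 AC.
Offset 4: leading byte 0xF0 = 11110000 → 4-byte char #2 = F0 90 80 A9.
Leading byte 0xF0 = 11110000 matches 11110xxx → 4-byte sequence.
Byte 1: 0xF0 = 11110000, payload 000 (3 bits).
Byte 2: 0x90 = 10010000 (10xxxxxx ✓), payload 010000.
Byte 3: 0x80 = 10000000 (10xxxxxx ✓), payload 000000.
Byte 4: 0xA9 = 10101001 (10xxxxxx ✓), payload 101001.
Concatenate: 000010000000000101001 = 0x10029 (21 bits → U+10029).

U+10029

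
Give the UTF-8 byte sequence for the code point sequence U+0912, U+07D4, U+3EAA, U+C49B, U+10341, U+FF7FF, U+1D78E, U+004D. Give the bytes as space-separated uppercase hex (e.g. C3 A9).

U+0912: 3-byte form → E0 A4 92.
U+07D4: 2-byte form → DF 94.
U+3EAA: 3-byte form → E3 BA AA.
U+C49B: 3-byte form → EC 92 9B.
U+10341: 4-byte form → F0 90 8D 81.
U+FF7FF: 4-byte form → F3 BF 9F BF.
U+1D78E: 4-byte form → F0 9D 9E 8E.
U+004D: 1-byte form → 4D.
Concatenated (24 bytes): E0 A4 92 DF 94 E3 BA AA EC 92 9B F0 90 8D 81 F3 BF 9F BF F0 9D 9E 8E 4D.

E0 A4 92 DF 94 E3 BA AA EC 92 9B F0 90 8D 81 F3 BF 9F BF F0 9D 9E 8E 4D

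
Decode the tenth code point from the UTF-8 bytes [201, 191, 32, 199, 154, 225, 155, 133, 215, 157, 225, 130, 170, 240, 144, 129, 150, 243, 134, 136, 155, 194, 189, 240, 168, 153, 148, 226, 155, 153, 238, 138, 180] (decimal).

U+28654

Offset 0: leading byte 0xC9 = 11001001 → 2-byte char #1 = C9 BF.
Offset 2: leading byte 0x20 = 00100000 → 1-byte char #2 = 20.
Offset 3: leading byte 0xC7 = 11000111 → 2-byte char #3 = C7 9A.
Offset 5: leading byte 0xE1 = 11100001 → 3-byte char #4 = E1 9B 85.
Offset 8: leading byte 0xD7 = 11010111 → 2-byte char #5 = D7 9D.
Offset 10: leading byte 0xE1 = 11100001 → 3-byte char #6 = E1 82 AA.
Offset 13: leading byte 0xF0 = 11110000 → 4-byte char #7 = F0 90 81 96.
Offset 17: leading byte 0xF3 = 11110011 → 4-byte char #8 = F3 86 88 9B.
Offset 21: leading byte 0xC2 = 11000010 → 2-byte char #9 = C2 BD.
Offset 23: leading byte 0xF0 = 11110000 → 4-byte char #10 = F0 A8 99 94.
Leading byte 0xF0 = 11110000 matches 11110xxx → 4-byte sequence.
Byte 1: 0xF0 = 11110000, payload 000 (3 bits).
Byte 2: 0xA8 = 10101000 (10xxxxxx ✓), payload 101000.
Byte 3: 0x99 = 10011001 (10xxxxxx ✓), payload 011001.
Byte 4: 0x94 = 10010100 (10xxxxxx ✓), payload 010100.
Concatenate: 000101000011001010100 = 0x28654 (21 bits → U+28654).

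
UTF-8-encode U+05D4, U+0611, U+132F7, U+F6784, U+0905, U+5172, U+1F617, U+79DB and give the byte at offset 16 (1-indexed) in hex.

1-indexed offset 16 is 0-indexed offset 15.
U+05D4 → 2-byte form D7 94 at offsets 0–1.
U+0611 → 2-byte form D8 91 at offsets 2–3.
U+132F7 → 4-byte form F0 93 8B B7 at offsets 4–7.
U+F6784 → 4-byte form F3 B6 9E 84 at offsets 8–11.
U+0905 → 3-byte form E0 A4 85 at offsets 12–14.
U+5172 → 3-byte form E5 85 B2 at offsets 15–17.
Offset 15 falls in char 6's range; it's byte 1 of E5 85 B2 = 0xE5.

0xE5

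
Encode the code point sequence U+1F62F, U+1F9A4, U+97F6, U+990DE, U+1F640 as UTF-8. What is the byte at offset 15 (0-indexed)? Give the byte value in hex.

U+1F62F → 4-byte form F0 9F 98 AF at offsets 0–3.
U+1F9A4 → 4-byte form F0 9F A6 A4 at offsets 4–7.
U+97F6 → 3-byte form E9 9F B6 at offsets 8–10.
U+990DE → 4-byte form F2 99 83 9E at offsets 11–14.
U+1F640 → 4-byte form F0 9F 99 80 at offsets 15–18.
Offset 15 falls in char 5's range; it's byte 1 of F0 9F 99 80 = 0xF0.

0xF0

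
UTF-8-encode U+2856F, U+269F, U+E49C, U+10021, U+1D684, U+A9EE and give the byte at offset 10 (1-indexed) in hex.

0x9C

1-indexed offset 10 is 0-indexed offset 9.
U+2856F → 4-byte form F0 A8 95 AF at offsets 0–3.
U+269F → 3-byte form E2 9A 9F at offsets 4–6.
U+E49C → 3-byte form EE 92 9C at offsets 7–9.
Offset 9 falls in char 3's range; it's byte 3 of EE 92 9C = 0x9C.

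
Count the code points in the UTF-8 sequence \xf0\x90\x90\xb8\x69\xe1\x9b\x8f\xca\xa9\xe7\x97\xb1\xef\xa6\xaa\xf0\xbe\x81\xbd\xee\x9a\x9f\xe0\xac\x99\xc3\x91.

10

Byte at offset 0: 0xF0 = 11110000 → 4-byte char (#1). Advance 4.
Byte at offset 4: 0x69 = 01101001 → 1-byte char (#2). Advance 1.
Byte at offset 5: 0xE1 = 11100001 → 3-byte char (#3). Advance 3.
Byte at offset 8: 0xCA = 11001010 → 2-byte char (#4). Advance 2.
Byte at offset 10: 0xE7 = 11100111 → 3-byte char (#5). Advance 3.
Byte at offset 13: 0xEF = 11101111 → 3-byte char (#6). Advance 3.
Byte at offset 16: 0xF0 = 11110000 → 4-byte char (#7). Advance 4.
Byte at offset 20: 0xEE = 11101110 → 3-byte char (#8). Advance 3.
Byte at offset 23: 0xE0 = 11100000 → 3-byte char (#9). Advance 3.
Byte at offset 26: 0xC3 = 11000011 → 2-byte char (#10). Advance 2.
Reached end at offset 28 after 10 code points.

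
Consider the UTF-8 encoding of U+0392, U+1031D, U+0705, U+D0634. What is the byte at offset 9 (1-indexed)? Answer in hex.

0xF3

1-indexed offset 9 is 0-indexed offset 8.
U+0392 → 2-byte form CE 92 at offsets 0–1.
U+1031D → 4-byte form F0 90 8C 9D at offsets 2–5.
U+0705 → 2-byte form DC 85 at offsets 6–7.
U+D0634 → 4-byte form F3 90 98 B4 at offsets 8–11.
Offset 8 falls in char 4's range; it's byte 1 of F3 90 98 B4 = 0xF3.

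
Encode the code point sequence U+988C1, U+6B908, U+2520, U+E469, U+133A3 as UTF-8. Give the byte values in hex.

F2 98 A3 81 F1 AB A4 88 E2 94 A0 EE 91 A9 F0 93 8E A3

U+988C1: 4-byte form → F2 98 A3 81.
U+6B908: 4-byte form → F1 AB A4 88.
U+2520: 3-byte form → E2 94 A0.
U+E469: 3-byte form → EE 91 A9.
U+133A3: 4-byte form → F0 93 8E A3.
Concatenated (18 bytes): F2 98 A3 81 F1 AB A4 88 E2 94 A0 EE 91 A9 F0 93 8E A3.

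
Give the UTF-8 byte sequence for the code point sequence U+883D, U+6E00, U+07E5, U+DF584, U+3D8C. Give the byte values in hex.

E8 A0 BD E6 B8 80 DF A5 F3 9F 96 84 E3 B6 8C

U+883D: 3-byte form → E8 A0 BD.
U+6E00: 3-byte form → E6 B8 80.
U+07E5: 2-byte form → DF A5.
U+DF584: 4-byte form → F3 9F 96 84.
U+3D8C: 3-byte form → E3 B6 8C.
Concatenated (15 bytes): E8 A0 BD E6 B8 80 DF A5 F3 9F 96 84 E3 B6 8C.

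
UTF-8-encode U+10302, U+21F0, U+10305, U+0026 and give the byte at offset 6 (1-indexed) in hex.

1-indexed offset 6 is 0-indexed offset 5.
U+10302 → 4-byte form F0 90 8C 82 at offsets 0–3.
U+21F0 → 3-byte form E2 87 B0 at offsets 4–6.
Offset 5 falls in char 2's range; it's byte 2 of E2 87 B0 = 0x87.

0x87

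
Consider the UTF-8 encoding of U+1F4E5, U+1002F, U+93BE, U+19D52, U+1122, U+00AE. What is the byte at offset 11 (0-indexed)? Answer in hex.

U+1F4E5 → 4-byte form F0 9F 93 A5 at offsets 0–3.
U+1002F → 4-byte form F0 90 80 AF at offsets 4–7.
U+93BE → 3-byte form E9 8E BE at offsets 8–10.
U+19D52 → 4-byte form F0 99 B5 92 at offsets 11–14.
Offset 11 falls in char 4's range; it's byte 1 of F0 99 B5 92 = 0xF0.

0xF0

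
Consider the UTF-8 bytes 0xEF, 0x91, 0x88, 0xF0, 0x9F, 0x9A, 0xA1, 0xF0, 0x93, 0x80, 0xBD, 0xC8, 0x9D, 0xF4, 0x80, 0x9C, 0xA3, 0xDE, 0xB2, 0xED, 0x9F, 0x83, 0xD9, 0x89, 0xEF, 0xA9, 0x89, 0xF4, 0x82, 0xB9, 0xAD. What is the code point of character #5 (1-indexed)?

Offset 0: leading byte 0xEF = 11101111 → 3-byte char #1 = EF 91 88.
Offset 3: leading byte 0xF0 = 11110000 → 4-byte char #2 = F0 9F 9A A1.
Offset 7: leading byte 0xF0 = 11110000 → 4-byte char #3 = F0 93 80 BD.
Offset 11: leading byte 0xC8 = 11001000 → 2-byte char #4 = C8 9D.
Offset 13: leading byte 0xF4 = 11110100 → 4-byte char #5 = F4 80 9C A3.
Leading byte 0xF4 = 11110100 matches 11110xxx → 4-byte sequence.
Byte 1: 0xF4 = 11110100, payload 100 (3 bits).
Byte 2: 0x80 = 10000000 (10xxxxxx ✓), payload 000000.
Byte 3: 0x9C = 10011100 (10xxxxxx ✓), payload 011100.
Byte 4: 0xA3 = 10100011 (10xxxxxx ✓), payload 100011.
Concatenate: 100000000011100100011 = 0x100723 (21 bits → U+100723).

U+100723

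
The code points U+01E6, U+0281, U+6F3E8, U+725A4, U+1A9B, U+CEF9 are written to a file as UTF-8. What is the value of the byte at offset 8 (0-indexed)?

U+01E6 → 2-byte form C7 A6 at offsets 0–1.
U+0281 → 2-byte form CA 81 at offsets 2–3.
U+6F3E8 → 4-byte form F1 AF 8F A8 at offsets 4–7.
U+725A4 → 4-byte form F1 B2 96 A4 at offsets 8–11.
Offset 8 falls in char 4's range; it's byte 1 of F1 B2 96 A4 = 0xF1.

0xF1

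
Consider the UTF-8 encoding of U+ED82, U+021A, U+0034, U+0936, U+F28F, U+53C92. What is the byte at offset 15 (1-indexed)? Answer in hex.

1-indexed offset 15 is 0-indexed offset 14.
U+ED82 → 3-byte form EE B6 82 at offsets 0–2.
U+021A → 2-byte form C8 9A at offsets 3–4.
U+0034 → 1-byte form 34 at offsets 5–5.
U+0936 → 3-byte form E0 A4 B6 at offsets 6–8.
U+F28F → 3-byte form EF 8A 8F at offsets 9–11.
U+53C92 → 4-byte form F1 93 B2 92 at offsets 12–15.
Offset 14 falls in char 6's range; it's byte 3 of F1 93 B2 92 = 0xB2.

0xB2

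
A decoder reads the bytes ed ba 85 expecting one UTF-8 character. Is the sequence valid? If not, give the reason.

invalid (encodes a surrogate (U+D800–U+DFFF))

Structurally a 3-byte sequence; payload = 0xDE85.
But 0xDE85 is in U+D800–U+DFFF, the surrogate range. Surrogates are not Unicode scalar values and are forbidden in UTF-8.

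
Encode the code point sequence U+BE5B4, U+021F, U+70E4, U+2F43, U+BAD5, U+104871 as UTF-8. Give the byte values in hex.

F2 BE 96 B4 C8 9F E7 83 A4 E2 BD 83 EB AB 95 F4 84 A1 B1

U+BE5B4: 4-byte form → F2 BE 96 B4.
U+021F: 2-byte form → C8 9F.
U+70E4: 3-byte form → E7 83 A4.
U+2F43: 3-byte form → E2 BD 83.
U+BAD5: 3-byte form → EB AB 95.
U+104871: 4-byte form → F4 84 A1 B1.
Concatenated (19 bytes): F2 BE 96 B4 C8 9F E7 83 A4 E2 BD 83 EB AB 95 F4 84 A1 B1.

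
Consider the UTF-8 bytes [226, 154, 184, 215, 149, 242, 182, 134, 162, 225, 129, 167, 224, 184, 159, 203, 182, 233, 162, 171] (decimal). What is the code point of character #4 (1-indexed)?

Offset 0: leading byte 0xE2 = 11100010 → 3-byte char #1 = E2 9A B8.
Offset 3: leading byte 0xD7 = 11010111 → 2-byte char #2 = D7 95.
Offset 5: leading byte 0xF2 = 11110010 → 4-byte char #3 = F2 B6 86 A2.
Offset 9: leading byte 0xE1 = 11100001 → 3-byte char #4 = E1 81 A7.
Leading byte 0xE1 = 11100001 matches 1110xxxx → 3-byte sequence.
Byte 1: 0xE1 = 11100001, payload 0001 (4 bits).
Byte 2: 0x81 = 10000001 (10xxxxxx ✓), payload 000001.
Byte 3: 0xA7 = 10100111 (10xxxxxx ✓), payload 100111.
Concatenate: 0001000001100111 = 0x1067 (16 bits → U+1067).

U+1067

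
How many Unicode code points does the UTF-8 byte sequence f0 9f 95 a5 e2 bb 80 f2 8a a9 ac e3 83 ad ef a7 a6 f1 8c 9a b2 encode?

Byte at offset 0: 0xF0 = 11110000 → 4-byte char (#1). Advance 4.
Byte at offset 4: 0xE2 = 11100010 → 3-byte char (#2). Advance 3.
Byte at offset 7: 0xF2 = 11110010 → 4-byte char (#3). Advance 4.
Byte at offset 11: 0xE3 = 11100011 → 3-byte char (#4). Advance 3.
Byte at offset 14: 0xEF = 11101111 → 3-byte char (#5). Advance 3.
Byte at offset 17: 0xF1 = 11110001 → 4-byte char (#6). Advance 4.
Reached end at offset 21 after 6 code points.

6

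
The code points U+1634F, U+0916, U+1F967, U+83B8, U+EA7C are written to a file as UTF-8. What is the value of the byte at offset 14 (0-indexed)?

0xEE

U+1634F → 4-byte form F0 96 8D 8F at offsets 0–3.
U+0916 → 3-byte form E0 A4 96 at offsets 4–6.
U+1F967 → 4-byte form F0 9F A5 A7 at offsets 7–10.
U+83B8 → 3-byte form E8 8E B8 at offsets 11–13.
U+EA7C → 3-byte form EE A9 BC at offsets 14–16.
Offset 14 falls in char 5's range; it's byte 1 of EE A9 BC = 0xEE.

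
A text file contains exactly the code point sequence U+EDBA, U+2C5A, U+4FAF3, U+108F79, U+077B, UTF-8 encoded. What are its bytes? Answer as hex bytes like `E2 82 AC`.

U+EDBA: 3-byte form → EE B6 BA.
U+2C5A: 3-byte form → E2 B1 9A.
U+4FAF3: 4-byte form → F1 8F AB B3.
U+108F79: 4-byte form → F4 88 BD B9.
U+077B: 2-byte form → DD BB.
Concatenated (16 bytes): EE B6 BA E2 B1 9A F1 8F AB B3 F4 88 BD B9 DD BB.

EE B6 BA E2 B1 9A F1 8F AB B3 F4 88 BD B9 DD BB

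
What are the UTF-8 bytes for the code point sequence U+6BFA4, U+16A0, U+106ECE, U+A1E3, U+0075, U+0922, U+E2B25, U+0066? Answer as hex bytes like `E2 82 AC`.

F1 AB BE A4 E1 9A A0 F4 86 BB 8E EA 87 A3 75 E0 A4 A2 F3 A2 AC A5 66

U+6BFA4: 4-byte form → F1 AB BE A4.
U+16A0: 3-byte form → E1 9A A0.
U+106ECE: 4-byte form → F4 86 BB 8E.
U+A1E3: 3-byte form → EA 87 A3.
U+0075: 1-byte form → 75.
U+0922: 3-byte form → E0 A4 A2.
U+E2B25: 4-byte form → F3 A2 AC A5.
U+0066: 1-byte form → 66.
Concatenated (23 bytes): F1 AB BE A4 E1 9A A0 F4 86 BB 8E EA 87 A3 75 E0 A4 A2 F3 A2 AC A5 66.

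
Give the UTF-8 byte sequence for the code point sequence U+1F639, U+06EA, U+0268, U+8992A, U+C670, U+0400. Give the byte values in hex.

F0 9F 98 B9 DB AA C9 A8 F2 89 A4 AA EC 99 B0 D0 80

U+1F639: 4-byte form → F0 9F 98 B9.
U+06EA: 2-byte form → DB AA.
U+0268: 2-byte form → C9 A8.
U+8992A: 4-byte form → F2 89 A4 AA.
U+C670: 3-byte form → EC 99 B0.
U+0400: 2-byte form → D0 80.
Concatenated (17 bytes): F0 9F 98 B9 DB AA C9 A8 F2 89 A4 AA EC 99 B0 D0 80.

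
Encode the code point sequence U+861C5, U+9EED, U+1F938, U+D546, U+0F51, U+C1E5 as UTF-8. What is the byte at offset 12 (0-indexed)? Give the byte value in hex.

U+861C5 → 4-byte form F2 86 87 85 at offsets 0–3.
U+9EED → 3-byte form E9 BB AD at offsets 4–6.
U+1F938 → 4-byte form F0 9F A4 B8 at offsets 7–10.
U+D546 → 3-byte form ED 95 86 at offsets 11–13.
Offset 12 falls in char 4's range; it's byte 2 of ED 95 86 = 0x95.

0x95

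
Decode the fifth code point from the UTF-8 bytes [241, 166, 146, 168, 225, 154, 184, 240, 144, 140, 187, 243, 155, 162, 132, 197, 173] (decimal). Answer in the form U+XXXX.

U+016D

Offset 0: leading byte 0xF1 = 11110001 → 4-byte char #1 = F1 A6 92 A8.
Offset 4: leading byte 0xE1 = 11100001 → 3-byte char #2 = E1 9A B8.
Offset 7: leading byte 0xF0 = 11110000 → 4-byte char #3 = F0 90 8C BB.
Offset 11: leading byte 0xF3 = 11110011 → 4-byte char #4 = F3 9B A2 84.
Offset 15: leading byte 0xC5 = 11000101 → 2-byte char #5 = C5 AD.
Leading byte 0xC5 = 11000101 matches 110xxxxx → 2-byte sequence.
Byte 1: 0xC5 = 11000101, payload 00101 (5 bits).
Byte 2: 0xAD = 10101101 (10xxxxxx ✓), payload 101101.
Concatenate: 00101101101 = 0x16D (11 bits → U+016D).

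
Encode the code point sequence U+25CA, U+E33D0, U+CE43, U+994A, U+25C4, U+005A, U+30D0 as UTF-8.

U+25CA: 3-byte form → E2 97 8A.
U+E33D0: 4-byte form → F3 A3 8F 90.
U+CE43: 3-byte form → EC B9 83.
U+994A: 3-byte form → E9 A5 8A.
U+25C4: 3-byte form → E2 97 84.
U+005A: 1-byte form → 5A.
U+30D0: 3-byte form → E3 83 90.
Concatenated (20 bytes): E2 97 8A F3 A3 8F 90 EC B9 83 E9 A5 8A E2 97 84 5A E3 83 90.

E2 97 8A F3 A3 8F 90 EC B9 83 E9 A5 8A E2 97 84 5A E3 83 90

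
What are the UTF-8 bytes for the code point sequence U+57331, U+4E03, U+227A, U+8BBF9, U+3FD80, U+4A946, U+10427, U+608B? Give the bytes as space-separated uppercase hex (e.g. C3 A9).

F1 97 8C B1 E4 B8 83 E2 89 BA F2 8B AF B9 F0 BF B6 80 F1 8A A5 86 F0 90 90 A7 E6 82 8B

U+57331: 4-byte form → F1 97 8C B1.
U+4E03: 3-byte form → E4 B8 83.
U+227A: 3-byte form → E2 89 BA.
U+8BBF9: 4-byte form → F2 8B AF B9.
U+3FD80: 4-byte form → F0 BF B6 80.
U+4A946: 4-byte form → F1 8A A5 86.
U+10427: 4-byte form → F0 90 90 A7.
U+608B: 3-byte form → E6 82 8B.
Concatenated (29 bytes): F1 97 8C B1 E4 B8 83 E2 89 BA F2 8B AF B9 F0 BF B6 80 F1 8A A5 86 F0 90 90 A7 E6 82 8B.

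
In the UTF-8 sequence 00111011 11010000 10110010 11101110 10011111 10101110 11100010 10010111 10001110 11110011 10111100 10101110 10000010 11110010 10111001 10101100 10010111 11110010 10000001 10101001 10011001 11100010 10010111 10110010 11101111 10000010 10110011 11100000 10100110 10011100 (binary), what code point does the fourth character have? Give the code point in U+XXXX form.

Offset 0: leading byte 0x3B = 00111011 → 1-byte char #1 = 3B.
Offset 1: leading byte 0xD0 = 11010000 → 2-byte char #2 = D0 B2.
Offset 3: leading byte 0xEE = 11101110 → 3-byte char #3 = EE 9F AE.
Offset 6: leading byte 0xE2 = 11100010 → 3-byte char #4 = E2 97 8E.
Leading byte 0xE2 = 11100010 matches 1110xxxx → 3-byte sequence.
Byte 1: 0xE2 = 11100010, payload 0010 (4 bits).
Byte 2: 0x97 = 10010111 (10xxxxxx ✓), payload 010111.
Byte 3: 0x8E = 10001110 (10xxxxxx ✓), payload 001110.
Concatenate: 0010010111001110 = 0x25CE (16 bits → U+25CE).

U+25CE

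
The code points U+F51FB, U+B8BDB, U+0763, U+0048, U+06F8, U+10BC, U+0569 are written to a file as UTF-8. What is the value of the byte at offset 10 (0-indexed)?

0x48

U+F51FB → 4-byte form F3 B5 87 BB at offsets 0–3.
U+B8BDB → 4-byte form F2 B8 AF 9B at offsets 4–7.
U+0763 → 2-byte form DD A3 at offsets 8–9.
U+0048 → 1-byte form 48 at offsets 10–10.
Offset 10 falls in char 4's range; it's byte 1 of 48 = 0x48.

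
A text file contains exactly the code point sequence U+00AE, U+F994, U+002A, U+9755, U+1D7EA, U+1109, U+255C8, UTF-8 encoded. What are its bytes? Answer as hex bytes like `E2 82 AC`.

U+00AE: 2-byte form → C2 AE.
U+F994: 3-byte form → EF A6 94.
U+002A: 1-byte form → 2A.
U+9755: 3-byte form → E9 9D 95.
U+1D7EA: 4-byte form → F0 9D 9F AA.
U+1109: 3-byte form → E1 84 89.
U+255C8: 4-byte form → F0 A5 97 88.
Concatenated (20 bytes): C2 AE EF A6 94 2A E9 9D 95 F0 9D 9F AA E1 84 89 F0 A5 97 88.

C2 AE EF A6 94 2A E9 9D 95 F0 9D 9F AA E1 84 89 F0 A5 97 88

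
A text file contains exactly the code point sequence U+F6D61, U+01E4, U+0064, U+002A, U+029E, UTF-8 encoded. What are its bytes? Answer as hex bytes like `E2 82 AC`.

U+F6D61: 4-byte form → F3 B6 B5 A1.
U+01E4: 2-byte form → C7 A4.
U+0064: 1-byte form → 64.
U+002A: 1-byte form → 2A.
U+029E: 2-byte form → CA 9E.
Concatenated (10 bytes): F3 B6 B5 A1 C7 A4 64 2A CA 9E.

F3 B6 B5 A1 C7 A4 64 2A CA 9E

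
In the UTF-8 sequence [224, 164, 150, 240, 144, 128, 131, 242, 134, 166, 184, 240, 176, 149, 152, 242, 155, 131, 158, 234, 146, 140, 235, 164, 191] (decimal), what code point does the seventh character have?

U+B93F

Offset 0: leading byte 0xE0 = 11100000 → 3-byte char #1 = E0 A4 96.
Offset 3: leading byte 0xF0 = 11110000 → 4-byte char #2 = F0 90 80 83.
Offset 7: leading byte 0xF2 = 11110010 → 4-byte char #3 = F2 86 A6 B8.
Offset 11: leading byte 0xF0 = 11110000 → 4-byte char #4 = F0 B0 95 98.
Offset 15: leading byte 0xF2 = 11110010 → 4-byte char #5 = F2 9B 83 9E.
Offset 19: leading byte 0xEA = 11101010 → 3-byte char #6 = EA 92 8C.
Offset 22: leading byte 0xEB = 11101011 → 3-byte char #7 = EB A4 BF.
Leading byte 0xEB = 11101011 matches 1110xxxx → 3-byte sequence.
Byte 1: 0xEB = 11101011, payload 1011 (4 bits).
Byte 2: 0xA4 = 10100100 (10xxxxxx ✓), payload 100100.
Byte 3: 0xBF = 10111111 (10xxxxxx ✓), payload 111111.
Concatenate: 1011100100111111 = 0xB93F (16 bits → U+B93F).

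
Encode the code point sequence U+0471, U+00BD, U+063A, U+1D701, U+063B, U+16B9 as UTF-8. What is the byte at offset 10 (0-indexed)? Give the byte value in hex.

U+0471 → 2-byte form D1 B1 at offsets 0–1.
U+00BD → 2-byte form C2 BD at offsets 2–3.
U+063A → 2-byte form D8 BA at offsets 4–5.
U+1D701 → 4-byte form F0 9D 9C 81 at offsets 6–9.
U+063B → 2-byte form D8 BB at offsets 10–11.
Offset 10 falls in char 5's range; it's byte 1 of D8 BB = 0xD8.

0xD8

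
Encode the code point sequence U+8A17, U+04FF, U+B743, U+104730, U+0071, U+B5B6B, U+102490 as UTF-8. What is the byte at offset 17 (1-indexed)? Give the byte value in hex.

1-indexed offset 17 is 0-indexed offset 16.
U+8A17 → 3-byte form E8 A8 97 at offsets 0–2.
U+04FF → 2-byte form D3 BF at offsets 3–4.
U+B743 → 3-byte form EB 9D 83 at offsets 5–7.
U+104730 → 4-byte form F4 84 9C B0 at offsets 8–11.
U+0071 → 1-byte form 71 at offsets 12–12.
U+B5B6B → 4-byte form F2 B5 AD AB at offsets 13–16.
Offset 16 falls in char 6's range; it's byte 4 of F2 B5 AD AB = 0xAB.

0xAB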